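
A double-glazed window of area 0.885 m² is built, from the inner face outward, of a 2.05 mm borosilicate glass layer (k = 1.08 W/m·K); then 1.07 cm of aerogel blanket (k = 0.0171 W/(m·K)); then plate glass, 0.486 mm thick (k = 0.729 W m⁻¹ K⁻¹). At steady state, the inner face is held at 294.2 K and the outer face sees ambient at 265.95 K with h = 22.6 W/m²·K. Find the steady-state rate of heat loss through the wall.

Q = 37.2 W

Series thermal resistances, inner to outer:
  R_borosilicate glass = L/(kA) = 0.00205/(1.08·0.885) = 0.002145 K/W
  R_aerogel blanket = L/(kA) = 0.0107/(0.0171·0.885) = 0.7070 K/W
  R_plate glass = L/(kA) = 4.86×10^-4/(0.729·0.885) = 7.533×10^-4 K/W
  R_conv,out = 1/(hA) = 1/(22.6·0.885) = 0.05000 K/W
ΣR = 0.002145 + 0.7070 + 7.533×10^-4 + 0.05000 = 0.7599 K/W
Q = ΔT/ΣR = (294.2 K − 265.95 K)/0.7599 = 37.2 W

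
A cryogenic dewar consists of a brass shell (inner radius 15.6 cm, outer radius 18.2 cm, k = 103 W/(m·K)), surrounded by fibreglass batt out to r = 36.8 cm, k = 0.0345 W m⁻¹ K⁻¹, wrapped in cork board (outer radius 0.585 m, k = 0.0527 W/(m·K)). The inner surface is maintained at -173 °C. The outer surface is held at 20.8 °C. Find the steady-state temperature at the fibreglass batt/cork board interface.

Resistance network (inner→outer):
  R_brass = (1/0.156 − 1/0.182)/(4πk) = 0.9158/(4π·103) = 7.075×10^-4 K/W
  R_fibreglass batt = (1/0.182 − 1/0.368)/(4πk) = 2.777/(4π·0.0345) = 6.406 K/W
  R_cork board = (1/0.368 − 1/0.585)/(4πk) = 1.008/(4π·0.0527) = 1.522 K/W
ΣR = 7.075×10^-4 + 6.406 + 1.522 = 7.929 K/W
Q = ΔT/ΣR = (-173 °C − 20.8 °C)/7.929 = -24.44 W
From the inner boundary to the fibreglass batt/cork board interface, ΣR_partial = 6.407 K/W.
T_interface = T_in − Q·ΣR_partial = -173 °C − (-24.44)(6.407) = -16.4 °C

T = -16.4 °C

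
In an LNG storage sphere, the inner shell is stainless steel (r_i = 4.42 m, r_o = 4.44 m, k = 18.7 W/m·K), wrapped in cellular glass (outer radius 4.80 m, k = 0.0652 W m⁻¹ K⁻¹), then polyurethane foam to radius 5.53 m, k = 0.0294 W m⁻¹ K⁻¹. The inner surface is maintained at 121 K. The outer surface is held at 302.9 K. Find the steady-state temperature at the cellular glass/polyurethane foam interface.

Treat each layer as a resistance in series:
  R_stainless steel = (1/4.42 − 1/4.44)/(4πk) = 0.001019/(4π·18.7) = 4.337×10^-6 K/W
  R_cellular glass = (1/4.44 − 1/4.80)/(4πk) = 0.01689/(4π·0.0652) = 0.02062 K/W
  R_polyurethane foam = (1/4.80 − 1/5.53)/(4πk) = 0.02750/(4π·0.0294) = 0.07444 K/W
ΣR = 4.337×10^-6 + 0.02062 + 0.07444 = 0.09506 K/W
Q = ΔT/ΣR = (121 K − 302.9 K)/0.09506 = -1914 W
From the inner boundary to the cellular glass/polyurethane foam interface, ΣR_partial = 0.02062 K/W.
T_interface = T_in − Q·ΣR_partial = 121 K − (-1914)(0.02062) = 160 K

T = 160 K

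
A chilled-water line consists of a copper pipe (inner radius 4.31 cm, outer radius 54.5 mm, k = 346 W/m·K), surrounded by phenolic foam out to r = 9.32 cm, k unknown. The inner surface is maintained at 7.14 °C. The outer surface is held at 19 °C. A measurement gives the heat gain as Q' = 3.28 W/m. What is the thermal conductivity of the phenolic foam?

ΣR = ΔT/Q' = |7.14 − 19|/3.28 = 3.616 m·K/W
Known resistances:
  R'_copper = ln(0.0545/0.0431)/(2πk) = 0.2347/(2π·346) = 1.079×10^-4 m·K/W
R_phenolic foam = ΣR − ΣR_known = 3.616 − 1.079×10^-4 = 3.616 m·K/W
ln(r₂/r₁)/(2πk) = 3.616 ⇒ k = 0.5365/(2π·3.616) = 0.0236 W/m·K

k = 0.0236 W/m·K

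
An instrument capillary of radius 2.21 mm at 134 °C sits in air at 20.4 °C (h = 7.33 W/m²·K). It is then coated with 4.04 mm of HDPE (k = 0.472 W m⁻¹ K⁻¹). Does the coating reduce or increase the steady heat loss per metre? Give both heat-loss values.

increases: 11.6 → 29.7 W/m

Critical radius for a cylinder: r_cr = k/h = 0.0644 m = 6.44 cm.
Outer radius after coating: r₂ = 0.00221 + 0.00404 = 0.00625 m.
Since r₁ < r_cr and r₂ ≤ r_cr, the coating moves toward the maximum at r_cr — heat loss rises.
Bare: R = 1/(2πr₁h) = 9.825 m·K/W; Q = 113.6/9.825 = 11.6 W/m.
Coated: R = R_cond + R_conv = 3.825 m·K/W; Q = 113.6/3.825 = 29.7 W/m.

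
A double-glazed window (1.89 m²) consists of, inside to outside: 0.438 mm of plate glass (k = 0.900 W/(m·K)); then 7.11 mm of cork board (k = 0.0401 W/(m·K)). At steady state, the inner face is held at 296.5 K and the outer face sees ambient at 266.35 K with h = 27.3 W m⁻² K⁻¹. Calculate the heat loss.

Series thermal resistances, inner to outer:
  R_plate glass = L/(kA) = 4.38×10^-4/(0.900·1.89) = 2.575×10^-4 K/W
  R_cork board = L/(kA) = 0.00711/(0.0401·1.89) = 0.09381 K/W
  R_conv,out = 1/(hA) = 1/(27.3·1.89) = 0.01938 K/W
ΣR = 2.575×10^-4 + 0.09381 + 0.01938 = 0.1134 K/W
Q = ΔT/ΣR = (296.5 K − 266.35 K)/0.1134 = 266 W

Q = 266 W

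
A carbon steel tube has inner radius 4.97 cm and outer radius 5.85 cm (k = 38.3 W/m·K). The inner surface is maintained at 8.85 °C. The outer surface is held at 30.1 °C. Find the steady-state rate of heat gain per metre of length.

Q' = 31.4 kW/m

Q' = 2πk·ΔT/ln(r₂/r₁) = 2π × 38.3 × 21.25 / ln(0.0585/0.0497) = 31400 W/m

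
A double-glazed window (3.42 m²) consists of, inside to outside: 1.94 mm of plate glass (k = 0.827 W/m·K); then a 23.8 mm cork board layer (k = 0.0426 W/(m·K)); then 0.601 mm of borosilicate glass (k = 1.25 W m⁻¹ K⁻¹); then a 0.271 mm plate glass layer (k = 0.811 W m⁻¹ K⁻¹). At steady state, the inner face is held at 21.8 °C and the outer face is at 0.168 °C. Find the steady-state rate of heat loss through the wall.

Q = 132 W

Series thermal resistances, inner to outer:
  R_plate glass = L/(kA) = 0.00194/(0.827·3.42) = 6.859×10^-4 K/W
  R_cork board = L/(kA) = 0.0238/(0.0426·3.42) = 0.1634 K/W
  R_borosilicate glass = L/(kA) = 6.01×10^-4/(1.25·3.42) = 1.406×10^-4 K/W
  R_plate glass = L/(kA) = 2.71×10^-4/(0.811·3.42) = 9.771×10^-5 K/W
ΣR = 6.859×10^-4 + 0.1634 + 1.406×10^-4 + 9.771×10^-5 = 0.1643 K/W
Q = ΔT/ΣR = (21.8 °C − 0.168 °C)/0.1643 = 132 W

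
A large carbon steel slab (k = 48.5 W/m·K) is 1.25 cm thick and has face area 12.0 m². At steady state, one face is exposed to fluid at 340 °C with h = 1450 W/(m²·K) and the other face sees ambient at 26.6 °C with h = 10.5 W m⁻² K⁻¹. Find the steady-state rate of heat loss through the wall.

Q = 39100 W

Resistance network (inner→outer):
  R_conv,in = 1/(hA) = 1/(1450·12.0) = 5.747×10^-5 K/W
  R_carbon steel = L/(kA) = 0.0125/(48.5·12.0) = 2.148×10^-5 K/W
  R_conv,out = 1/(hA) = 1/(10.5·12.0) = 0.007937 K/W
ΣR = 5.747×10^-5 + 2.148×10^-5 + 0.007937 = 0.008016 K/W
Q = ΔT/ΣR = (340 °C − 26.6 °C)/0.008016 = 39100 W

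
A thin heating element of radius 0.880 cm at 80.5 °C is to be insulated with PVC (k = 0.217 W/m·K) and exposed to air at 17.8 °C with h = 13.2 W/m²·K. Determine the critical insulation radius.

For a cylinder, r_cr = k_ins/h = 0.217/13.2 = 0.0164 m = 1.64 cm

r_cr = 1.64 cm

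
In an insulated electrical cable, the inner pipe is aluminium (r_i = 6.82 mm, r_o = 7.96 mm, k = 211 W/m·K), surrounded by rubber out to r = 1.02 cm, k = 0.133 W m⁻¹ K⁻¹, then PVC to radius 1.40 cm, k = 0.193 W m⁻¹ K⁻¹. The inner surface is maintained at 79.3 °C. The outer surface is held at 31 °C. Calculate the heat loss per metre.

Q' = 86.6 W/m

Series thermal resistances, inner to outer:
  R'_aluminium = ln(0.00796/0.00682)/(2πk) = 0.1546/(2π·211) = 1.166×10^-4 m·K/W
  R'_rubber = ln(0.0102/0.00796)/(2πk) = 0.2480/(2π·0.133) = 0.2967 m·K/W
  R'_PVC = ln(0.0140/0.0102)/(2πk) = 0.3167/(2π·0.193) = 0.2611 m·K/W
ΣR = 1.166×10^-4 + 0.2967 + 0.2611 = 0.5579 m·K/W
Q' = ΔT/ΣR = (79.3 °C − 31 °C)/0.5579 = 86.6 W/m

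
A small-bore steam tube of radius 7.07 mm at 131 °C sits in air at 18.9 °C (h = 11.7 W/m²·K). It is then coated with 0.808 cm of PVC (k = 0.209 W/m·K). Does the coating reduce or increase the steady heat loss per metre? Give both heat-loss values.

increases: 58.3 → 75.8 W/m

Critical radius for a cylinder: r_cr = k/h = 0.0179 m = 1.79 cm.
Outer radius after coating: r₂ = 0.00707 + 0.00808 = 0.01515 m.
Since r₁ < r_cr and r₂ ≤ r_cr, the coating moves toward the maximum at r_cr — heat loss rises.
Bare: R = 1/(2πr₁h) = 1.924 m·K/W; Q = 112.1/1.924 = 58.3 W/m.
Coated: R = R_cond + R_conv = 1.478 m·K/W; Q = 112.1/1.478 = 75.8 W/m.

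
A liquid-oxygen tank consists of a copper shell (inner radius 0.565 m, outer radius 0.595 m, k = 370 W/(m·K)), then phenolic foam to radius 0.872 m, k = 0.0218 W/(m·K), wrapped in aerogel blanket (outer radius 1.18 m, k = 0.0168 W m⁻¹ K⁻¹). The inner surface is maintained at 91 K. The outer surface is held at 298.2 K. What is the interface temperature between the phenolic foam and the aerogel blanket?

Series thermal resistances, inner to outer:
  R_copper = (1/0.565 − 1/0.595)/(4πk) = 0.08924/(4π·370) = 1.919×10^-5 K/W
  R_phenolic foam = (1/0.595 − 1/0.872)/(4πk) = 0.5339/(4π·0.0218) = 1.949 K/W
  R_aerogel blanket = (1/0.872 − 1/1.18)/(4πk) = 0.2993/(4π·0.0168) = 1.418 K/W
ΣR = 1.919×10^-5 + 1.949 + 1.418 = 3.367 K/W
Q = ΔT/ΣR = (91 K − 298.2 K)/3.367 = -61.54 W
From the inner boundary to the phenolic foam/aerogel blanket interface, ΣR_partial = 1.949 K/W.
T_interface = T_in − Q·ΣR_partial = 91 K − (-61.54)(1.949) = 210.9 K

T = 210.9 K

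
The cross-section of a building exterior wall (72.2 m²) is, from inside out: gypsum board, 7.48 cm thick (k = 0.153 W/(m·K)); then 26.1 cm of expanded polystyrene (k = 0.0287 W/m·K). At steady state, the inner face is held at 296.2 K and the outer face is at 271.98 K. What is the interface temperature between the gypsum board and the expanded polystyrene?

T = 295.0 K

Treat each layer as a resistance in series:
  R_gypsum board = L/(kA) = 0.0748/(0.153·72.2) = 0.006771 K/W
  R_expanded polystyrene = L/(kA) = 0.261/(0.0287·72.2) = 0.1260 K/W
ΣR = 0.006771 + 0.1260 = 0.1328 K/W
Q = ΔT/ΣR = (296.2 K − 271.98 K)/0.1328 = 182.4 W
From the inner boundary to the gypsum board/expanded polystyrene interface, ΣR_partial = 0.006771 K/W.
T_interface = T_in − Q·ΣR_partial = 296.2 K − (182.4)(0.006771) = 295.0 K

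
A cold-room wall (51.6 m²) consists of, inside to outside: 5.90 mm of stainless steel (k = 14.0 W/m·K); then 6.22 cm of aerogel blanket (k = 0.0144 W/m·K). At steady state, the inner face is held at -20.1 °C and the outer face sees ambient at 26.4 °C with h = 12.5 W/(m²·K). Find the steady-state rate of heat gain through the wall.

Resistance network (inner→outer):
  R_stainless steel = L/(kA) = 0.00590/(14.0·51.6) = 8.167×10^-6 K/W
  R_aerogel blanket = L/(kA) = 0.0622/(0.0144·51.6) = 0.08371 K/W
  R_conv,out = 1/(hA) = 1/(12.5·51.6) = 0.001550 K/W
ΣR = 8.167×10^-6 + 0.08371 + 0.001550 = 0.08527 K/W
Q = ΔT/ΣR = (-20.1 °C − 26.4 °C)/0.08527 = -545 W
(Negative Q ⇒ heat flows inward; heat gain = 545 W.)

Q = 545 W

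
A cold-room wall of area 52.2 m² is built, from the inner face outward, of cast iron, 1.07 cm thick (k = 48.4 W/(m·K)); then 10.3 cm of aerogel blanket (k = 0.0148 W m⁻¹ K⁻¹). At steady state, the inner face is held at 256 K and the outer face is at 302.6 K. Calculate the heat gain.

Q = 350 W

Treat each layer as a resistance in series:
  R_cast iron = L/(kA) = 0.0107/(48.4·52.2) = 4.235×10^-6 K/W
  R_aerogel blanket = L/(kA) = 0.103/(0.0148·52.2) = 0.1333 K/W
ΣR = 4.235×10^-6 + 0.1333 = 0.1333 K/W
Q = ΔT/ΣR = (256 K − 302.6 K)/0.1333 = -350 W
(Negative Q ⇒ heat flows inward; heat gain = 350 W.)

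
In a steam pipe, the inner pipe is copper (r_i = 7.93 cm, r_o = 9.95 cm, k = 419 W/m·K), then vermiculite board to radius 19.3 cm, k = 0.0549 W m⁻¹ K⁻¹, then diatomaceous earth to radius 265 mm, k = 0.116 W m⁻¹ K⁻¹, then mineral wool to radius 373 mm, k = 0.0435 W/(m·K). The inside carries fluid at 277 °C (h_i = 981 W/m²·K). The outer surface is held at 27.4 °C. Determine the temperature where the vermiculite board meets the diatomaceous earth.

T = 144 °C

Series thermal resistances, inner to outer:
  R'_conv,in = 1/(2πr h) = 1/(2π·0.0793·981) = 0.002046 m·K/W
  R'_copper = ln(0.0995/0.0793)/(2πk) = 0.2269/(2π·419) = 8.619×10^-5 m·K/W
  R'_vermiculite board = ln(0.193/0.0995)/(2πk) = 0.6625/(2π·0.0549) = 1.921 m·K/W
  R'_diatomaceous earth = ln(0.265/0.193)/(2πk) = 0.3170/(2π·0.116) = 0.4350 m·K/W
  R'_mineral wool = ln(0.373/0.265)/(2πk) = 0.3418/(2π·0.0435) = 1.251 m·K/W
ΣR = 0.002046 + 8.619×10^-5 + 1.921 + 0.4350 + 1.251 = 3.609 m·K/W
Q' = ΔT/ΣR = (277 °C − 27.4 °C)/3.609 = 69.16 W/m
From the inner boundary to the vermiculite board/diatomaceous earth interface, ΣR_partial = 1.923 m·K/W.
T_interface = T_in − Q'·ΣR_partial = 277 °C − (69.16)(1.923) = 144 °C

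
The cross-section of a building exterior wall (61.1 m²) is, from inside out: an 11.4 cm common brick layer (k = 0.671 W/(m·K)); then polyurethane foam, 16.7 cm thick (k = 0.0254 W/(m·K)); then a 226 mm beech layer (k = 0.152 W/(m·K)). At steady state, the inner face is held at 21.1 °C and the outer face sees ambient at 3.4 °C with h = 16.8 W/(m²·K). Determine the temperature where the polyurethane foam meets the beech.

Resistance network (inner→outer):
  R_common brick = L/(kA) = 0.114/(0.671·61.1) = 0.002781 K/W
  R_polyurethane foam = L/(kA) = 0.167/(0.0254·61.1) = 0.1076 K/W
  R_beech = L/(kA) = 0.226/(0.152·61.1) = 0.02433 K/W
  R_conv,out = 1/(hA) = 1/(16.8·61.1) = 9.742×10^-4 K/W
ΣR = 0.002781 + 0.1076 + 0.02433 + 9.742×10^-4 = 0.1357 K/W
Q = ΔT/ΣR = (21.1 °C − 3.4 °C)/0.1357 = 130.4 W
From the inner boundary to the polyurethane foam/beech interface, ΣR_partial = 0.1104 K/W.
T_interface = T_in − Q·ΣR_partial = 21.1 °C − (130.4)(0.1104) = 6.70 °C

T = 6.70 °C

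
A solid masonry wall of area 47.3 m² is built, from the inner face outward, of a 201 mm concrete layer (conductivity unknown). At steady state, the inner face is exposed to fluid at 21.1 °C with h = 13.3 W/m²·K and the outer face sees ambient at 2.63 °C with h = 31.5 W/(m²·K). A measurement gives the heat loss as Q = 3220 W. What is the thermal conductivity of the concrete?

k = 1.22 W/m·K

ΣR = ΔT/Q = |21.1 − 2.63|/3220 = 0.005736 K/W
Known resistances:
  R_conv,in = 1/(hA) = 1/(13.3·47.3) = 0.001590 K/W
  R_conv,out = 1/(hA) = 1/(31.5·47.3) = 6.712×10^-4 K/W
R_concrete = ΣR − ΣR_known = 0.005736 − 0.002261 = 0.003475 K/W
L/(kA) = 0.003475 ⇒ k = 0.201/(0.003475·47.3) = 1.22 W/m·K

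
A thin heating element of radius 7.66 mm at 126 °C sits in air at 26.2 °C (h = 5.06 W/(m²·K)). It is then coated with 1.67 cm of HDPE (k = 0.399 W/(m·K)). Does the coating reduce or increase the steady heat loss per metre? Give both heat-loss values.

increases: 24.3 → 56.9 W/m

Critical radius for a cylinder: r_cr = k/h = 0.0789 m = 7.89 cm.
Outer radius after coating: r₂ = 0.00766 + 0.0167 = 0.02436 m.
Since r₁ < r_cr and r₂ ≤ r_cr, the coating moves toward the maximum at r_cr — heat loss rises.
Bare: R = 1/(2πr₁h) = 4.106 m·K/W; Q = 99.8/4.106 = 24.3 W/m.
Coated: R = R_cond + R_conv = 1.753 m·K/W; Q = 99.8/1.753 = 56.9 W/m.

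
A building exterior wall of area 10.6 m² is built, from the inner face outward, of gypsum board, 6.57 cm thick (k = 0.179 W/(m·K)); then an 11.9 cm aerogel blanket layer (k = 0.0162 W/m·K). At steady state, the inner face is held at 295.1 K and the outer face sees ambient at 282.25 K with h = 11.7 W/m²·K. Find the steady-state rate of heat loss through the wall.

Series thermal resistances, inner to outer:
  R_gypsum board = L/(kA) = 0.0657/(0.179·10.6) = 0.03463 K/W
  R_aerogel blanket = L/(kA) = 0.119/(0.0162·10.6) = 0.6930 K/W
  R_conv,out = 1/(hA) = 1/(11.7·10.6) = 0.008063 K/W
ΣR = 0.03463 + 0.6930 + 0.008063 = 0.7357 K/W
Q = ΔT/ΣR = (295.1 K − 282.25 K)/0.7357 = 17.5 W

Q = 17.5 W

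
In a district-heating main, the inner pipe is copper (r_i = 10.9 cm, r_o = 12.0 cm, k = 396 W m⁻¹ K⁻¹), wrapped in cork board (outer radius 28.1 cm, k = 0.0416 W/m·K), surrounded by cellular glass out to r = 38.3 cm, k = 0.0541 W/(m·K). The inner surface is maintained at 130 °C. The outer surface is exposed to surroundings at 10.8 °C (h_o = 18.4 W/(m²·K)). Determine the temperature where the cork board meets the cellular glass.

Resistance network (inner→outer):
  R'_copper = ln(0.120/0.109)/(2πk) = 0.09614/(2π·396) = 3.864×10^-5 m·K/W
  R'_cork board = ln(0.281/0.120)/(2πk) = 0.8509/(2π·0.0416) = 3.255 m·K/W
  R'_cellular glass = ln(0.383/0.281)/(2πk) = 0.3097/(2π·0.0541) = 0.9110 m·K/W
  R'_conv,out = 1/(2πr h) = 1/(2π·0.383·18.4) = 0.02258 m·K/W
ΣR = 3.864×10^-5 + 3.255 + 0.9110 + 0.02258 = 4.189 m·K/W
Q' = ΔT/ΣR = (130 °C − 10.8 °C)/4.189 = 28.46 W/m
From the inner boundary to the cork board/cellular glass interface, ΣR_partial = 3.255 m·K/W.
T_interface = T_in − Q'·ΣR_partial = 130 °C − (28.46)(3.255) = 37.4 °C

T = 37.4 °C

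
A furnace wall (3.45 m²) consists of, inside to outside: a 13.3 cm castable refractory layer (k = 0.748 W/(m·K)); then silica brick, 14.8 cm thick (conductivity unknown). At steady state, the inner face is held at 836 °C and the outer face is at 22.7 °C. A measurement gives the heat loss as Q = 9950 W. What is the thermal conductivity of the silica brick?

ΣR = ΔT/Q = |836 − 22.7|/9950 = 0.08174 K/W
Known resistances:
  R_castable refractory = L/(kA) = 0.133/(0.748·3.45) = 0.05154 K/W
R_silica brick = ΣR − ΣR_known = 0.08174 − 0.05154 = 0.03020 K/W
L/(kA) = 0.03020 ⇒ k = 0.148/(0.03020·3.45) = 1.42 W/m·K

k = 1.42 W/m·K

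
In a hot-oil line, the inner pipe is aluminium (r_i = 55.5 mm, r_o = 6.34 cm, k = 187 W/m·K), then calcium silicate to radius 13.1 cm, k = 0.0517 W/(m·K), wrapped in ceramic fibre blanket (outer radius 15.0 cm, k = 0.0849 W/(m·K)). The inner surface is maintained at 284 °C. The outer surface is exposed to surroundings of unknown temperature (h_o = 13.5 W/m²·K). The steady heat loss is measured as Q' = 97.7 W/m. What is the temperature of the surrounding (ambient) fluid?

Sum the resistances:
  R'_aluminium = ln(0.0634/0.0555)/(2πk) = 0.1331/(2π·187) = 1.133×10^-4 m·K/W
  R'_calcium silicate = ln(0.131/0.0634)/(2πk) = 0.7257/(2π·0.0517) = 2.234 m·K/W
  R'_ceramic fibre blanket = ln(0.150/0.131)/(2πk) = 0.1354/(2π·0.0849) = 0.2539 m·K/W
  R'_conv,out = 1/(2πr h) = 1/(2π·0.150·13.5) = 0.07860 m·K/W
ΣR = 2.567 m·K/W
ΔT = Q'·ΣR = 97.7 × 2.567 = 250.8 K
Heat flows outward, so T_out = T_in − ΔT = 284 − 250.8 = 33.2 °C

T_out = 33.2 °C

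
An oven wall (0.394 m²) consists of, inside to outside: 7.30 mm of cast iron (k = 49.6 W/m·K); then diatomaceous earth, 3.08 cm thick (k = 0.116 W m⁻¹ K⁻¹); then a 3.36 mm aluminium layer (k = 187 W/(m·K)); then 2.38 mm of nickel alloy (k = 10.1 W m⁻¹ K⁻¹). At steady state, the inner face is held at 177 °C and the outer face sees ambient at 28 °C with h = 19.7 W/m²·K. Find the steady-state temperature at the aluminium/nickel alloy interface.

T = 52.0 °C

Treat each layer as a resistance in series:
  R_cast iron = L/(kA) = 0.00730/(49.6·0.394) = 3.735×10^-4 K/W
  R_diatomaceous earth = L/(kA) = 0.0308/(0.116·0.394) = 0.6739 K/W
  R_aluminium = L/(kA) = 0.00336/(187·0.394) = 4.560×10^-5 K/W
  R_nickel alloy = L/(kA) = 0.00238/(10.1·0.394) = 5.981×10^-4 K/W
  R_conv,out = 1/(hA) = 1/(19.7·0.394) = 0.1288 K/W
ΣR = 3.735×10^-4 + 0.6739 + 4.560×10^-5 + 5.981×10^-4 + 0.1288 = 0.8037 K/W
Q = ΔT/ΣR = (177 °C − 28 °C)/0.8037 = 185.4 W
From the inner boundary to the aluminium/nickel alloy interface, ΣR_partial = 0.6743 K/W.
T_interface = T_in − Q·ΣR_partial = 177 °C − (185.4)(0.6743) = 52.0 °C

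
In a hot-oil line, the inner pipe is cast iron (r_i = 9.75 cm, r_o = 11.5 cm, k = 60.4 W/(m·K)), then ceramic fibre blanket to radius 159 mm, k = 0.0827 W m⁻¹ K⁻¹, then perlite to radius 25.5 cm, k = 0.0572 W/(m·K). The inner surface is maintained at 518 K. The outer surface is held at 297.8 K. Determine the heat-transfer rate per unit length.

Q' = 114 W/m

Series thermal resistances, inner to outer:
  R'_cast iron = ln(0.115/0.0975)/(2πk) = 0.1651/(2π·60.4) = 4.350×10^-4 m·K/W
  R'_ceramic fibre blanket = ln(0.159/0.115)/(2πk) = 0.3240/(2π·0.0827) = 0.6235 m·K/W
  R'_perlite = ln(0.255/0.159)/(2πk) = 0.4724/(2π·0.0572) = 1.314 m·K/W
ΣR = 4.350×10^-4 + 0.6235 + 1.314 = 1.938 m·K/W
Q' = ΔT/ΣR = (518 K − 297.8 K)/1.938 = 114 W/m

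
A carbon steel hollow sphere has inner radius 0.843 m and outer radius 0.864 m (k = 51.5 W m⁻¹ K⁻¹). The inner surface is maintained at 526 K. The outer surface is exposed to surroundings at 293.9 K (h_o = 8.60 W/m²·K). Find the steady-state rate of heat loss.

Series thermal resistances, inner to outer:
  R_carbon steel = (1/0.843 − 1/0.864)/(4πk) = 0.02883/(4π·51.5) = 4.455×10^-5 K/W
  R_conv,out = 1/(4πr²h) = 1/(4π·0.864²·8.60) = 0.01240 K/W
ΣR = 4.455×10^-5 + 0.01240 = 0.01244 K/W
Q = ΔT/ΣR = (526 K − 293.9 K)/0.01244 = 18700 W

Q = 18700 W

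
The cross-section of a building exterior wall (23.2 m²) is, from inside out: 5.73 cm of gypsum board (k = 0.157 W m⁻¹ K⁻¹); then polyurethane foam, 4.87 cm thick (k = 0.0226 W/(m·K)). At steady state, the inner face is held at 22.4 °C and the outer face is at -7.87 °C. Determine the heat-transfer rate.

Treat each layer as a resistance in series:
  R_gypsum board = L/(kA) = 0.0573/(0.157·23.2) = 0.01573 K/W
  R_polyurethane foam = L/(kA) = 0.0487/(0.0226·23.2) = 0.09288 K/W
ΣR = 0.01573 + 0.09288 = 0.1086 K/W
Q = ΔT/ΣR = (22.4 °C − -7.87 °C)/0.1086 = 279 W

Q = 279 W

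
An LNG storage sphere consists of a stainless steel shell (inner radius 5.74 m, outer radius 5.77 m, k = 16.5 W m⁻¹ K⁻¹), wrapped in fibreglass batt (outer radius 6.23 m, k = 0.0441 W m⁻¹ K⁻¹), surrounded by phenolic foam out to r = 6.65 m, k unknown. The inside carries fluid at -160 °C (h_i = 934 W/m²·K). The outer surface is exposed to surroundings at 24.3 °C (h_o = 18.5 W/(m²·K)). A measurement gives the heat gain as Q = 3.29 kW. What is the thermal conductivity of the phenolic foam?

ΣR = ΔT/Q = |-160 − 24.3|/3290 = 0.05602 K/W
Known resistances:
  R_conv,in = 1/(4πr²h) = 1/(4π·5.74²·934) = 2.586×10^-6 K/W
  R_stainless steel = (1/5.74 − 1/5.77)/(4πk) = 9.058×10^-4/(4π·16.5) = 4.369×10^-6 K/W
  R_fibreglass batt = (1/5.77 − 1/6.23)/(4πk) = 0.01280/(4π·0.0441) = 0.02309 K/W
  R_conv,out = 1/(4πr²h) = 1/(4π·6.65²·18.5) = 9.727×10^-5 K/W
R_phenolic foam = ΣR − ΣR_known = 0.05602 − 0.02319 = 0.03283 K/W
(1/r₁−1/r₂)/(4πk) = 0.03283 ⇒ k = 0.01014/(4π·0.03283) = 0.0246 W/m·K

k = 0.0246 W/m·K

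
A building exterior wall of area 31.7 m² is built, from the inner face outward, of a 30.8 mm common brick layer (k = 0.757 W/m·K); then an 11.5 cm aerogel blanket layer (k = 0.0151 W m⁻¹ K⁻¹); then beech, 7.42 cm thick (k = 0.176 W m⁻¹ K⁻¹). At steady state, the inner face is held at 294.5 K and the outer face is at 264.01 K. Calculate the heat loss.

Q = 120 W

Resistance network (inner→outer):
  R_common brick = L/(kA) = 0.0308/(0.757·31.7) = 0.001283 K/W
  R_aerogel blanket = L/(kA) = 0.115/(0.0151·31.7) = 0.2402 K/W
  R_beech = L/(kA) = 0.0742/(0.176·31.7) = 0.01330 K/W
ΣR = 0.001283 + 0.2402 + 0.01330 = 0.2548 K/W
Q = ΔT/ΣR = (294.5 K − 264.01 K)/0.2548 = 120 W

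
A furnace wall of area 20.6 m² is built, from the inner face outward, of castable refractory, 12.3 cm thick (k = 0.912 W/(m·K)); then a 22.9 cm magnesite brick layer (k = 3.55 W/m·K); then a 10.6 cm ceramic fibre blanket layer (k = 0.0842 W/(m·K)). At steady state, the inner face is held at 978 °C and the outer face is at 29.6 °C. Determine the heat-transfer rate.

Q = 13400 W

Treat each layer as a resistance in series:
  R_castable refractory = L/(kA) = 0.123/(0.912·20.6) = 0.006547 K/W
  R_magnesite brick = L/(kA) = 0.229/(3.55·20.6) = 0.003131 K/W
  R_ceramic fibre blanket = L/(kA) = 0.106/(0.0842·20.6) = 0.06111 K/W
ΣR = 0.006547 + 0.003131 + 0.06111 = 0.07079 K/W
Q = ΔT/ΣR = (978 °C − 29.6 °C)/0.07079 = 13400 W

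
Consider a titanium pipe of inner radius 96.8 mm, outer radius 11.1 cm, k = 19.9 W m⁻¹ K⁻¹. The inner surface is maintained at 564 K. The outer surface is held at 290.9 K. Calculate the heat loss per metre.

Q' = 249 kW/m

Q' = 2πk·ΔT/ln(r₂/r₁) = 2π × 19.9 × 273.1 / ln(0.111/0.0968) = 2.49×10^5 W/m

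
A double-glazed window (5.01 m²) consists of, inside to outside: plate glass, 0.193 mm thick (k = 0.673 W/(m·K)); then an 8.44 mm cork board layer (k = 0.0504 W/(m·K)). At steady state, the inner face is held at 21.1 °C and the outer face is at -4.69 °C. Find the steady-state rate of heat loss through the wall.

Q = 770 W

Series thermal resistances, inner to outer:
  R_plate glass = L/(kA) = 1.93×10^-4/(0.673·5.01) = 5.724×10^-5 K/W
  R_cork board = L/(kA) = 0.00844/(0.0504·5.01) = 0.03343 K/W
ΣR = 5.724×10^-5 + 0.03343 = 0.03349 K/W
Q = ΔT/ΣR = (21.1 °C − -4.69 °C)/0.03349 = 770 W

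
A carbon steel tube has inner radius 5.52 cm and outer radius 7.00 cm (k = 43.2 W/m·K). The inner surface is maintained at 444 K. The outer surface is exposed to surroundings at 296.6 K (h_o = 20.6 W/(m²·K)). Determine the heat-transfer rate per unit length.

Q' = 1320 W/m

Treat each layer as a resistance in series:
  R'_carbon steel = ln(0.0700/0.0552)/(2πk) = 0.2375/(2π·43.2) = 8.751×10^-4 m·K/W
  R'_conv,out = 1/(2πr h) = 1/(2π·0.0700·20.6) = 0.1104 m·K/W
ΣR = 8.751×10^-4 + 0.1104 = 0.1113 m·K/W
Q' = ΔT/ΣR = (444 K − 296.6 K)/0.1113 = 1320 W/m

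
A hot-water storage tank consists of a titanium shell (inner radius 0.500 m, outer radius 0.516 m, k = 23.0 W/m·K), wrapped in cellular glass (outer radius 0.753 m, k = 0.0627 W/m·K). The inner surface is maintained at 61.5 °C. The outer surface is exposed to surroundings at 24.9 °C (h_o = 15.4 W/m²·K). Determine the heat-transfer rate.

Q = 46.7 W

Resistance network (inner→outer):
  R_titanium = (1/0.500 − 1/0.516)/(4πk) = 0.06202/(4π·23.0) = 2.146×10^-4 K/W
  R_cellular glass = (1/0.516 − 1/0.753)/(4πk) = 0.6100/(4π·0.0627) = 0.7742 K/W
  R_conv,out = 1/(4πr²h) = 1/(4π·0.753²·15.4) = 0.009113 K/W
ΣR = 2.146×10^-4 + 0.7742 + 0.009113 = 0.7835 K/W
Q = ΔT/ΣR = (61.5 °C − 24.9 °C)/0.7835 = 46.7 W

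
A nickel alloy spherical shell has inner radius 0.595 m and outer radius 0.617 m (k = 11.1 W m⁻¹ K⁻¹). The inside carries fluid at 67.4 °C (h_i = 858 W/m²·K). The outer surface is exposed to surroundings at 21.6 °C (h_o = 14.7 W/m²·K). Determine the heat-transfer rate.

Treat each layer as a resistance in series:
  R_conv,in = 1/(4πr²h) = 1/(4π·0.595²·858) = 2.620×10^-4 K/W
  R_nickel alloy = (1/0.595 − 1/0.617)/(4πk) = 0.05993/(4π·11.1) = 4.296×10^-4 K/W
  R_conv,out = 1/(4πr²h) = 1/(4π·0.617²·14.7) = 0.01422 K/W
ΣR = 2.620×10^-4 + 4.296×10^-4 + 0.01422 = 0.01491 K/W
Q = ΔT/ΣR = (67.4 °C − 21.6 °C)/0.01491 = 3070 W

Q = 3.07 kW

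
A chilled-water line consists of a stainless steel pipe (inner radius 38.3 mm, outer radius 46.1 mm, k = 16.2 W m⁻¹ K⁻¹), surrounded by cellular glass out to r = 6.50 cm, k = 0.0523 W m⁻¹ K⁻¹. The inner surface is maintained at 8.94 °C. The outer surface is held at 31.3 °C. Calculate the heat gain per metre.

Q' = 21.3 W/m

Resistance network (inner→outer):
  R'_stainless steel = ln(0.0461/0.0383)/(2πk) = 0.1854/(2π·16.2) = 0.001821 m·K/W
  R'_cellular glass = ln(0.0650/0.0461)/(2πk) = 0.3436/(2π·0.0523) = 1.046 m·K/W
ΣR = 0.001821 + 1.046 = 1.048 m·K/W
Q' = ΔT/ΣR = (8.94 °C − 31.3 °C)/1.048 = -21.3 W/m
(Negative Q' ⇒ heat flows inward; heat gain = 21.3 W/m.)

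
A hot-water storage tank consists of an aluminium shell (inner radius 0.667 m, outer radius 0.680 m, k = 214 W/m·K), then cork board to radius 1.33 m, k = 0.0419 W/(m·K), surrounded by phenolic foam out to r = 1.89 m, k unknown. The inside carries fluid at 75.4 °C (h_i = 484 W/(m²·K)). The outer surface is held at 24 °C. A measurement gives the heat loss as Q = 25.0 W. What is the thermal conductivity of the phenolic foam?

k = 0.0257 W/m·K

ΣR = ΔT/Q = |75.4 − 24|/25.0 = 2.056 K/W
Known resistances:
  R_conv,in = 1/(4πr²h) = 1/(4π·0.667²·484) = 3.696×10^-4 K/W
  R_aluminium = (1/0.667 − 1/0.680)/(4πk) = 0.02866/(4π·214) = 1.066×10^-5 K/W
  R_cork board = (1/0.680 − 1/1.33)/(4πk) = 0.7187/(4π·0.0419) = 1.365 K/W
R_phenolic foam = ΣR − ΣR_known = 2.056 − 1.365 = 0.6910 K/W
(1/r₁−1/r₂)/(4πk) = 0.6910 ⇒ k = 0.2228/(4π·0.6910) = 0.0257 W/m·K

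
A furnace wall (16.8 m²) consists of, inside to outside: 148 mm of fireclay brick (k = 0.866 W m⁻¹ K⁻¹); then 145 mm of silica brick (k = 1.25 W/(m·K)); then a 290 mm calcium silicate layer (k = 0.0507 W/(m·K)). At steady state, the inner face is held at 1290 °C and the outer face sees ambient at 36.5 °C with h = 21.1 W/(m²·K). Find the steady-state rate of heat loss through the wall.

Resistance network (inner→outer):
  R_fireclay brick = L/(kA) = 0.148/(0.866·16.8) = 0.01017 K/W
  R_silica brick = L/(kA) = 0.145/(1.25·16.8) = 0.006905 K/W
  R_calcium silicate = L/(kA) = 0.290/(0.0507·16.8) = 0.3405 K/W
  R_conv,out = 1/(hA) = 1/(21.1·16.8) = 0.002821 K/W
ΣR = 0.01017 + 0.006905 + 0.3405 + 0.002821 = 0.3604 K/W
Q = ΔT/ΣR = (1290 °C − 36.5 °C)/0.3604 = 3480 W

Q = 3.48 kW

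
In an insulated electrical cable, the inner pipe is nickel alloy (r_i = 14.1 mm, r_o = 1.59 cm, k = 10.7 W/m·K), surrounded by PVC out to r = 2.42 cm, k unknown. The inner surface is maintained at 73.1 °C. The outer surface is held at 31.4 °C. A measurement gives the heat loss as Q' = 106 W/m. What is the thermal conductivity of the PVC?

ΣR = ΔT/Q' = |73.1 − 31.4|/106 = 0.3934 m·K/W
Known resistances:
  R'_nickel alloy = ln(0.0159/0.0141)/(2πk) = 0.1201/(2π·10.7) = 0.001787 m·K/W
R_PVC = ΣR − ΣR_known = 0.3934 − 0.001787 = 0.3916 m·K/W
ln(r₂/r₁)/(2πk) = 0.3916 ⇒ k = 0.4200/(2π·0.3916) = 0.171 W/m·K

k = 0.171 W/m·K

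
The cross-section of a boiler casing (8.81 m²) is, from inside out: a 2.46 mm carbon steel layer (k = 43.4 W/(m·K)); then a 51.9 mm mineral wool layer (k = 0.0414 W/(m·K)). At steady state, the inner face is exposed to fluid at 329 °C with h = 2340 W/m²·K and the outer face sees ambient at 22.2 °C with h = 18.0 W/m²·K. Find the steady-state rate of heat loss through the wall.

Q = 2.06 kW

Treat each layer as a resistance in series:
  R_conv,in = 1/(hA) = 1/(2340·8.81) = 4.851×10^-5 K/W
  R_carbon steel = L/(kA) = 0.00246/(43.4·8.81) = 6.434×10^-6 K/W
  R_mineral wool = L/(kA) = 0.0519/(0.0414·8.81) = 0.1423 K/W
  R_conv,out = 1/(hA) = 1/(18.0·8.81) = 0.006306 K/W
ΣR = 4.851×10^-5 + 6.434×10^-6 + 0.1423 + 0.006306 = 0.1487 K/W
Q = ΔT/ΣR = (329 °C − 22.2 °C)/0.1487 = 2060 W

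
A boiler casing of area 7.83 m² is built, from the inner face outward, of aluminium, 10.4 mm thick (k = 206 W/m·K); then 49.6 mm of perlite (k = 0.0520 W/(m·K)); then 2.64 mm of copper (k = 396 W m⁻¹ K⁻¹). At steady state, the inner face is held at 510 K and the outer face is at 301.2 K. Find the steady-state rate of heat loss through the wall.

Series thermal resistances, inner to outer:
  R_aluminium = L/(kA) = 0.0104/(206·7.83) = 6.448×10^-6 K/W
  R_perlite = L/(kA) = 0.0496/(0.0520·7.83) = 0.1218 K/W
  R_copper = L/(kA) = 0.00264/(396·7.83) = 8.514×10^-7 K/W
ΣR = 6.448×10^-6 + 0.1218 + 8.514×10^-7 = 0.1218 K/W
Q = ΔT/ΣR = (510 K − 301.2 K)/0.1218 = 1710 W

Q = 1710 W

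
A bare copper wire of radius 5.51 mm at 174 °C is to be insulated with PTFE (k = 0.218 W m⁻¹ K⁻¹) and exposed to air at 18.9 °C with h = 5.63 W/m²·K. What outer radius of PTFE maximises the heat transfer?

r_cr = 3.87 cm

For a cylinder, r_cr = k_ins/h = 0.218/5.63 = 0.0387 m = 3.87 cm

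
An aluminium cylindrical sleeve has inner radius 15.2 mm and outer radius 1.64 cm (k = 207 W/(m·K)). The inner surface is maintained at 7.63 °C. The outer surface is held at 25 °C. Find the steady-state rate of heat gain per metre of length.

Q' = 2πk·ΔT/ln(r₂/r₁) = 2π × 207 × 17.37 / ln(0.0164/0.0152) = 2.97×10^5 W/m

Q' = 297 kW/m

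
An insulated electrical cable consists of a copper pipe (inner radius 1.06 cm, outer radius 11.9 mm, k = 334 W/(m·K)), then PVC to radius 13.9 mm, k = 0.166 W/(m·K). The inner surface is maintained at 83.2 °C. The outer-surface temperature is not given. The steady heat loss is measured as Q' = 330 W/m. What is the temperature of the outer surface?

T_out = 34.0 °C

Series resistances:
  R'_copper = ln(0.0119/0.0106)/(2πk) = 0.1157/(2π·334) = 5.512×10^-5 m·K/W
  R'_PVC = ln(0.0139/0.0119)/(2πk) = 0.1554/(2π·0.166) = 0.1489 m·K/W
ΣR = 0.1490 m·K/W
ΔT = Q'·ΣR = 330 × 0.1490 = 49.17 K
Heat flows outward, so T_out = T_in − ΔT = 83.2 − 49.17 = 34.0 °C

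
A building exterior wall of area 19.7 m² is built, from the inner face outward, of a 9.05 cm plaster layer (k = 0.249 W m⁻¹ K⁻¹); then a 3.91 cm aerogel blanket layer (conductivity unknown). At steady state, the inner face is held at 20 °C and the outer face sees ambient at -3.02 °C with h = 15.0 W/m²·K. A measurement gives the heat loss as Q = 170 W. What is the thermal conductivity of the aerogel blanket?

k = 0.0175 W/m·K

ΣR = ΔT/Q = |20 − -3.02|/170 = 0.1354 K/W
Known resistances:
  R_plaster = L/(kA) = 0.0905/(0.249·19.7) = 0.01845 K/W
  R_conv,out = 1/(hA) = 1/(15.0·19.7) = 0.003384 K/W
R_aerogel blanket = ΣR − ΣR_known = 0.1354 − 0.02183 = 0.1136 K/W
L/(kA) = 0.1136 ⇒ k = 0.0391/(0.1136·19.7) = 0.0175 W/m·K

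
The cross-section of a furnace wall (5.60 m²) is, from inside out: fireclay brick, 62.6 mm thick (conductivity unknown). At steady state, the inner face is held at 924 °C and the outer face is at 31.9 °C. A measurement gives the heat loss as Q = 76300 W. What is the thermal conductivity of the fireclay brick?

ΣR = ΔT/Q = |924 − 31.9|/76300 = 0.01169 K/W
L/(kA) = 0.01169 ⇒ k = 0.0626/(0.01169·5.60) = 0.956 W/m·K

k = 0.956 W/m·K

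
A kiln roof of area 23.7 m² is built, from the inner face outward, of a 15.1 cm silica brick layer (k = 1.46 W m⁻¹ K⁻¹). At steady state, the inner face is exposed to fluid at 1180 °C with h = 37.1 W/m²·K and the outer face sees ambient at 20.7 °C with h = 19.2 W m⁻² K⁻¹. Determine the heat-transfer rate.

Series thermal resistances, inner to outer:
  R_conv,in = 1/(hA) = 1/(37.1·23.7) = 0.001137 K/W
  R_silica brick = L/(kA) = 0.151/(1.46·23.7) = 0.004364 K/W
  R_conv,out = 1/(hA) = 1/(19.2·23.7) = 0.002198 K/W
ΣR = 0.001137 + 0.004364 + 0.002198 = 0.007699 K/W
Q = ΔT/ΣR = (1180 °C − 20.7 °C)/0.007699 = 1.51×10^5 W

Q = 151 kW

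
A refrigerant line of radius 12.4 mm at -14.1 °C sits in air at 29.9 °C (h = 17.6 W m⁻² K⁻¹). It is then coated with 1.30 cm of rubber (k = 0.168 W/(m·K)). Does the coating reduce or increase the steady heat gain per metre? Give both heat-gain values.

reduces: 60.3 → 42.5 W/m

Critical radius for a cylinder: r_cr = k/h = 0.00955 m = 0.955 cm.
Outer radius after coating: r₂ = 0.0124 + 0.0130 = 0.0254 m.
Since r₁ ≥ r_cr, any added insulation reduces the heat gain.
Bare: R = 1/(2πr₁h) = 0.7293 m·K/W; Q = 44/0.7293 = 60.3 W/m.
Coated: R = R_cond + R_conv = 1.035 m·K/W; Q = 44/1.035 = 42.5 W/m.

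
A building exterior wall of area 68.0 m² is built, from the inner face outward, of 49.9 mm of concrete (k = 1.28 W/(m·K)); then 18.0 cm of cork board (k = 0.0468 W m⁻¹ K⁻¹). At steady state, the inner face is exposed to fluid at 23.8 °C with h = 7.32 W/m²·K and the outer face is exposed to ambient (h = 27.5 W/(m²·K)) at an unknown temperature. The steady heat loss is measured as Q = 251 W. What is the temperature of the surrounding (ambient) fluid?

Sum the resistances:
  R_conv,in = 1/(hA) = 1/(7.32·68.0) = 0.002009 K/W
  R_concrete = L/(kA) = 0.0499/(1.28·68.0) = 5.733×10^-4 K/W
  R_cork board = L/(kA) = 0.180/(0.0468·68.0) = 0.05656 K/W
  R_conv,out = 1/(hA) = 1/(27.5·68.0) = 5.348×10^-4 K/W
ΣR = 0.05968 K/W
ΔT = Q·ΣR = 251 × 0.05968 = 14.98 K
Heat flows outward, so T_out = T_in − ΔT = 23.8 − 14.98 = 8.82 °C

T_out = 8.82 °C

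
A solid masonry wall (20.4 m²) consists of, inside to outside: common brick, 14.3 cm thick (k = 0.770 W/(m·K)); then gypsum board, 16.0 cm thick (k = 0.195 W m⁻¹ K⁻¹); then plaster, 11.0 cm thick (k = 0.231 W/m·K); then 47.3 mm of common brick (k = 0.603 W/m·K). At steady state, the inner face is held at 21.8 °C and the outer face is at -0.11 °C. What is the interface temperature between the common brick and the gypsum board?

Series thermal resistances, inner to outer:
  R_common brick = L/(kA) = 0.143/(0.770·20.4) = 0.009104 K/W
  R_gypsum board = L/(kA) = 0.160/(0.195·20.4) = 0.04022 K/W
  R_plaster = L/(kA) = 0.110/(0.231·20.4) = 0.02334 K/W
  R_common brick = L/(kA) = 0.0473/(0.603·20.4) = 0.003845 K/W
ΣR = 0.009104 + 0.04022 + 0.02334 + 0.003845 = 0.07651 K/W
Q = ΔT/ΣR = (21.8 °C − -0.11 °C)/0.07651 = 286.4 W
From the inner boundary to the common brick/gypsum board interface, ΣR_partial = 0.009104 K/W.
T_interface = T_in − Q·ΣR_partial = 21.8 °C − (286.4)(0.009104) = 19.2 °C

T = 19.2 °C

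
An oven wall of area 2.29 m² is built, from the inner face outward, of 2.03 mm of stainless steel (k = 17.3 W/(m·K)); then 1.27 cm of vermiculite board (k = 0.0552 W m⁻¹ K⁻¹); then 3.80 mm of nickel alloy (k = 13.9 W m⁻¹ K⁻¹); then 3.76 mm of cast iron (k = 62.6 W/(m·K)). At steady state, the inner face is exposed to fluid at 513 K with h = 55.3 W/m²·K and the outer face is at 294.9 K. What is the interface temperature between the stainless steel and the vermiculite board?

T = 497 K

Series thermal resistances, inner to outer:
  R_conv,in = 1/(hA) = 1/(55.3·2.29) = 0.007897 K/W
  R_stainless steel = L/(kA) = 0.00203/(17.3·2.29) = 5.124×10^-5 K/W
  R_vermiculite board = L/(kA) = 0.0127/(0.0552·2.29) = 0.1005 K/W
  R_nickel alloy = L/(kA) = 0.00380/(13.9·2.29) = 1.194×10^-4 K/W
  R_cast iron = L/(kA) = 0.00376/(62.6·2.29) = 2.623×10^-5 K/W
ΣR = 0.007897 + 5.124×10^-5 + 0.1005 + 1.194×10^-4 + 2.623×10^-5 = 0.1086 K/W
Q = ΔT/ΣR = (513 K − 294.9 K)/0.1086 = 2008 W
From the inner boundary to the stainless steel/vermiculite board interface, ΣR_partial = 0.007948 K/W.
T_interface = T_in − Q·ΣR_partial = 513 K − (2008)(0.007948) = 497 K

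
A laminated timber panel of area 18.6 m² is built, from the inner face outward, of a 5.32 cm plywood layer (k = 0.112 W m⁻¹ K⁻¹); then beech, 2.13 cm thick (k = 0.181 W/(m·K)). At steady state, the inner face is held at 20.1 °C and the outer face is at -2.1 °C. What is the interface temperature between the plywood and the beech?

T = 2.31 °C

Treat each layer as a resistance in series:
  R_plywood = L/(kA) = 0.0532/(0.112·18.6) = 0.02554 K/W
  R_beech = L/(kA) = 0.0213/(0.181·18.6) = 0.006327 K/W
ΣR = 0.02554 + 0.006327 = 0.03187 K/W
Q = ΔT/ΣR = (20.1 °C − -2.1 °C)/0.03187 = 696.6 W
From the inner boundary to the plywood/beech interface, ΣR_partial = 0.02554 K/W.
T_interface = T_in − Q·ΣR_partial = 20.1 °C − (696.6)(0.02554) = 2.31 °C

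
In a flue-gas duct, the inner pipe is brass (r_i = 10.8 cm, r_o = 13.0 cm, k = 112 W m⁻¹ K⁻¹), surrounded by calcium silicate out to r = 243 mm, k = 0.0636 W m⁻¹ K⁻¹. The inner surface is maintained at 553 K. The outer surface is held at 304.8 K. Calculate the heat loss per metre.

Q' = 159 W/m

Series thermal resistances, inner to outer:
  R'_brass = ln(0.130/0.108)/(2πk) = 0.1854/(2π·112) = 2.635×10^-4 m·K/W
  R'_calcium silicate = ln(0.243/0.130)/(2πk) = 0.6255/(2π·0.0636) = 1.565 m·K/W
ΣR = 2.635×10^-4 + 1.565 = 1.565 m·K/W
Q' = ΔT/ΣR = (553 K − 304.8 K)/1.565 = 159 W/m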